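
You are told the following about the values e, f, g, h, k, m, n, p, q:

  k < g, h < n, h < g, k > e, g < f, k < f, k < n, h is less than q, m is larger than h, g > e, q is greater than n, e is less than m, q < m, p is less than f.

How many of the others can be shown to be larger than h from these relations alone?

Directly above h: n, q, g, m.
One step further: f (5 so far).
Nothing else is reachable above h; 5 in all.

5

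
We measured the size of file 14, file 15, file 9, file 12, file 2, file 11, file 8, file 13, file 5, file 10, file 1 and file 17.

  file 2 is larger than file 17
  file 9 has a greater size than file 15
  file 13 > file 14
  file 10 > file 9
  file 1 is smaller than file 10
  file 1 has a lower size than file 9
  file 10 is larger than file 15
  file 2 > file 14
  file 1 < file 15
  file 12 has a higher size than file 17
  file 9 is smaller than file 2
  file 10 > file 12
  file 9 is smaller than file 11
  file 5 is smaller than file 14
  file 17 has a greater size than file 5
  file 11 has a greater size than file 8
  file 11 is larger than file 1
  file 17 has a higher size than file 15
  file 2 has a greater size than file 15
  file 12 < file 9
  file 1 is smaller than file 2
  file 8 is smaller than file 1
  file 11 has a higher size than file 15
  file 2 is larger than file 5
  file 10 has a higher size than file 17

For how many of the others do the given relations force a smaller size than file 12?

5

From file 12 the given relations immediately reach file 17.
From those, file 15, file 5 — 3 in total.
From those, file 1 — 4 in total.
From those, file 8 — 5 in total.
Nothing else is reachable below file 12; 5 in all.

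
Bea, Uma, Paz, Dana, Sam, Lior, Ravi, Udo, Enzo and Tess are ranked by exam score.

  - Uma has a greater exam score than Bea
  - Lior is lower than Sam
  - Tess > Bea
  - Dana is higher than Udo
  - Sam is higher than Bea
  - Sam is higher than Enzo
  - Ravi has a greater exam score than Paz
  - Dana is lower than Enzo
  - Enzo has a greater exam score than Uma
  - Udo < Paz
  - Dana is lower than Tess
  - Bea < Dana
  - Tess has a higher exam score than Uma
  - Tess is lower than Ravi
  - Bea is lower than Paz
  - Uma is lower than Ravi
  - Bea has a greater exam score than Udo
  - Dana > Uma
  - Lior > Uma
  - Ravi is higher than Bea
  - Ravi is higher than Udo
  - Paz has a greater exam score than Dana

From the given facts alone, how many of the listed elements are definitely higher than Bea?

8

The elements the relations force above Bea are Uma, Dana, Tess, Lior, Enzo, Sam, Paz, Ravi — no chain reaches any other.
That is 8.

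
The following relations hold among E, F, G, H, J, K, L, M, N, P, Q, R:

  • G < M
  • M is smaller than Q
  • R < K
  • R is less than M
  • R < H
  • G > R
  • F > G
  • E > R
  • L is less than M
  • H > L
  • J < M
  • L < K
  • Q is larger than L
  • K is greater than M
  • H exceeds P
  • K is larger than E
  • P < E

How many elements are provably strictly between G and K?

1

Chaining upward from G reaches: M, Q, F.
Chaining downward from K reaches: P, R, E, L, J, M.
Strictly between G and K are those in both lists: M — 1 element.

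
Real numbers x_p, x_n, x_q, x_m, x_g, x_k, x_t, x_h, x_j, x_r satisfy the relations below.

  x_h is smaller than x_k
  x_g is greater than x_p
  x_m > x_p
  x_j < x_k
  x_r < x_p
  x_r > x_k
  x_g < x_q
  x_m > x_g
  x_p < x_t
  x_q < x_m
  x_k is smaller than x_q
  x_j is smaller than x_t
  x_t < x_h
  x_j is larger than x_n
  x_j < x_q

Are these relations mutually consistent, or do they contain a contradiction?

inconsistent

We have x_p < x_t stated directly, yet also x_t < x_h < x_k < x_r < x_p by chaining the others — so x_t < x_p. Contradiction.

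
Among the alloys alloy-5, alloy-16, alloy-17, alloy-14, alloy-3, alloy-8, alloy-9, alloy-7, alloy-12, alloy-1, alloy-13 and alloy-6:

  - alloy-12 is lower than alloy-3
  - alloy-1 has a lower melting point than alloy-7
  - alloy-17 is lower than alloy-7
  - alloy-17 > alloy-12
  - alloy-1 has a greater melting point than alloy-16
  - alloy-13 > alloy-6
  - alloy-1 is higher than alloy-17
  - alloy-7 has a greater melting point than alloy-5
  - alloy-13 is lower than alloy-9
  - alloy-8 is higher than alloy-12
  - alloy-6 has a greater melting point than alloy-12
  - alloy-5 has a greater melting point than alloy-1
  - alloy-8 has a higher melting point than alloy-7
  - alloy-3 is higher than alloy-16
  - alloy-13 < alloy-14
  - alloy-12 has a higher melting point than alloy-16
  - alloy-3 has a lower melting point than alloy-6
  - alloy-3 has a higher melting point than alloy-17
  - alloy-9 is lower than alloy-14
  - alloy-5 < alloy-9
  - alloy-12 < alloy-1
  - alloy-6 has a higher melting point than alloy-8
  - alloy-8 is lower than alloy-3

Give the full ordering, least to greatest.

alloy-16 < alloy-12 < alloy-17 < alloy-1 < alloy-5 < alloy-7 < alloy-8 < alloy-3 < alloy-6 < alloy-13 < alloy-9 < alloy-14

Nothing is placed below alloy-16, so it is least; from there alloy-16 < alloy-12; alloy-12 < alloy-17; alloy-17 < alloy-1; alloy-1 < alloy-5; alloy-5 < alloy-7; alloy-7 < alloy-8; alloy-8 < alloy-3; alloy-3 < alloy-6; alloy-6 < alloy-13; alloy-13 < alloy-9; alloy-9 < alloy-14, each given directly.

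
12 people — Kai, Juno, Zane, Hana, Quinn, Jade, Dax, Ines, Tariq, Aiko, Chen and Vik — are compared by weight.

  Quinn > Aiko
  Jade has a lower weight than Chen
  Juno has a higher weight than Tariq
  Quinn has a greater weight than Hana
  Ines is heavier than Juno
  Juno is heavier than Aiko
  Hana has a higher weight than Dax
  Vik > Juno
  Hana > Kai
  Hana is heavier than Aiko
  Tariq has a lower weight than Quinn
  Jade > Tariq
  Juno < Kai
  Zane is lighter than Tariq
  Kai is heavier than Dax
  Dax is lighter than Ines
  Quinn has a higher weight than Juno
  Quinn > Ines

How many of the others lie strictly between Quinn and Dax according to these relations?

Chaining upward from Dax reaches: Kai, Hana, Ines.
Chaining downward from Quinn reaches: Zane, Tariq, Aiko, Juno, Kai, Hana, Ines.
Strictly between Dax and Quinn are those in both lists: Kai, Hana, Ines — 3 elements.

3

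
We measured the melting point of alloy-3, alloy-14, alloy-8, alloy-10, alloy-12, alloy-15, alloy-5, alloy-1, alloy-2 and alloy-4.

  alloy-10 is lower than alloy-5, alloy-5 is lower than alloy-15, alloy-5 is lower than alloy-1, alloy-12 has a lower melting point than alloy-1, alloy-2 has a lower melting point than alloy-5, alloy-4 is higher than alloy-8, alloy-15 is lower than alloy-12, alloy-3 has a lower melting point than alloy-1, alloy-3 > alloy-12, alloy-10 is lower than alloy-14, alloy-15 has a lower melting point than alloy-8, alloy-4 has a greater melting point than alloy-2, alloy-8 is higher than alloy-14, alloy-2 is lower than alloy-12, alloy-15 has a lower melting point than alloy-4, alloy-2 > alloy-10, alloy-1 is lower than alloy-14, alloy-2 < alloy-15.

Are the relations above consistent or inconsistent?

Every relation is compatible with alloy-10 < alloy-2 < alloy-5 < alloy-15 < alloy-12 < alloy-3 < alloy-1 < alloy-14 < alloy-8 < alloy-4; the set is consistent.

consistent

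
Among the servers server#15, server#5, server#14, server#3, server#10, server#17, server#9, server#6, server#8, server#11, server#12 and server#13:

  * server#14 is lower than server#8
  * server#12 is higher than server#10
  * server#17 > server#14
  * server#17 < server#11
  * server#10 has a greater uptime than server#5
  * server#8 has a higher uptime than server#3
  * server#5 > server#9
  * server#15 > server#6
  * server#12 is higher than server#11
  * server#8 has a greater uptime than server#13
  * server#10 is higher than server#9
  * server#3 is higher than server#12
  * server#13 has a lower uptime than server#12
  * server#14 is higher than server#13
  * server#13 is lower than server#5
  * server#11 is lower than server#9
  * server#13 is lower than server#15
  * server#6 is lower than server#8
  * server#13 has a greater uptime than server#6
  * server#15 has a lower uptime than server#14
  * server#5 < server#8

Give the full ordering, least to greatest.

Each adjacent pair is fixed by a given relation: server#6 < server#13; server#13 < server#15; server#15 < server#14; server#14 < server#17; server#17 < server#11; server#11 < server#9; server#9 < server#5; server#5 < server#10; server#10 < server#12; server#12 < server#3; server#3 < server#8. Chaining them end to end gives the full order.

server#6 < server#13 < server#15 < server#14 < server#17 < server#11 < server#9 < server#5 < server#10 < server#12 < server#3 < server#8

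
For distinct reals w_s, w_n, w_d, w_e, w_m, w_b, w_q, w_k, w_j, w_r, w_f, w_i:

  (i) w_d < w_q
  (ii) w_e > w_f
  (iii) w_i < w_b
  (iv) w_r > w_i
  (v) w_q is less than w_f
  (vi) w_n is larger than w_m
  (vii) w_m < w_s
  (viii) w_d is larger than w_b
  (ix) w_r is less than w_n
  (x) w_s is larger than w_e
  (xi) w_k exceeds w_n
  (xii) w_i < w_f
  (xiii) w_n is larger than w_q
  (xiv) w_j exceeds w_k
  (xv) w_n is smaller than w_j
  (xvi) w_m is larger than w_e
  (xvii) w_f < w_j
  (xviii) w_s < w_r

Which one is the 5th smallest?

w_f

The consecutive relations fix a unique order: w_i < w_b < w_d < w_q < w_f < w_e < w_m < w_s < w_r < w_n < w_k < w_j.
The 5th smallest is w_f.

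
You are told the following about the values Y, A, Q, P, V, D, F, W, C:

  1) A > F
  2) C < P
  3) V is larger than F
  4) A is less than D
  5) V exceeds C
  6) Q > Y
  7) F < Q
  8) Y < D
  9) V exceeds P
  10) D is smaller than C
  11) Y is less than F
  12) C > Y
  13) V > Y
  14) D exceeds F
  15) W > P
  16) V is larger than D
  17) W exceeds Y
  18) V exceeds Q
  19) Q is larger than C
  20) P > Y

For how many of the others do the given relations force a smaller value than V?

From V the given relations immediately reach Y, F, D, C, Q, P.
From those, A — 7 in total.
No other element is forced below V by the given relations, so the count is 7.

7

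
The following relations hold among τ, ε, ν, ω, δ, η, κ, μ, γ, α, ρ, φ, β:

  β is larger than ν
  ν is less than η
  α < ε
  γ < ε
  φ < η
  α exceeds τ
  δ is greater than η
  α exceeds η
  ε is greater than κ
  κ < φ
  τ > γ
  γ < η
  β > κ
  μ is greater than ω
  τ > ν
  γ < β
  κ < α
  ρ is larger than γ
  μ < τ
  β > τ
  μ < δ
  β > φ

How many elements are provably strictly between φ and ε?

Chaining upward from φ reaches: η, α, β, δ.
Chaining downward from ε reaches: κ, γ, ω, μ, ν, τ, η, α.
Strictly between φ and ε are those in both lists: η, α — 2 elements.

2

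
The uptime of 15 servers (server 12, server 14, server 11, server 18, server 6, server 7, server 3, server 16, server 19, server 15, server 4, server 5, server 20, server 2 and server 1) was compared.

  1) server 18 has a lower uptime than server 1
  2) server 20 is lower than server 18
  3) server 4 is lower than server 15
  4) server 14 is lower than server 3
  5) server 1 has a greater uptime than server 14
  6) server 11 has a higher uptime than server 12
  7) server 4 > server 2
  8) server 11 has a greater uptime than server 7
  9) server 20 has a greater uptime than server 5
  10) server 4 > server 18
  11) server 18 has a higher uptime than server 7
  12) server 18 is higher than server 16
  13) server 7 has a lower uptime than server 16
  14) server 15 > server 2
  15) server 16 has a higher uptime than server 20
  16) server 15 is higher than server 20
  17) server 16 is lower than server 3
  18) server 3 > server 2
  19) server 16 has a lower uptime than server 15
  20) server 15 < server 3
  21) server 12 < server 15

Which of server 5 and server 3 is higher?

The relevant relations are server 5 < server 20; server 20 < server 16; server 16 < server 18; server 18 < server 4; server 4 < server 15; server 15 < server 3.
Together: server 5 < server 20 < server 16 < server 18 < server 4 < server 15 < server 3.
So server 5 < server 3; server 3 is the higher of the two.

server 3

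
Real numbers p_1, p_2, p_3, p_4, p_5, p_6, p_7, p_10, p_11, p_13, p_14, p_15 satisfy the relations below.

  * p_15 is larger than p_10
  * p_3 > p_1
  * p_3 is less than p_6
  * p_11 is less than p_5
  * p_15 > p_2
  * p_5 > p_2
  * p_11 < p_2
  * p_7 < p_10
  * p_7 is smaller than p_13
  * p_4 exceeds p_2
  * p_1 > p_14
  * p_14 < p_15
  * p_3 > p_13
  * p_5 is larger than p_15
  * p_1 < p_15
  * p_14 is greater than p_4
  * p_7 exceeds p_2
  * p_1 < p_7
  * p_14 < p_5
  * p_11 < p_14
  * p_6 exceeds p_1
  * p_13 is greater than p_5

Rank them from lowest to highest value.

p_11 < p_2 < p_4 < p_14 < p_1 < p_7 < p_10 < p_15 < p_5 < p_13 < p_3 < p_6

The consecutive links are each given: p_11 < p_2; p_2 < p_4; p_4 < p_14; p_14 < p_1; p_1 < p_7; p_7 < p_10; p_10 < p_15; p_15 < p_5; p_5 < p_13; p_13 < p_3; p_3 < p_6.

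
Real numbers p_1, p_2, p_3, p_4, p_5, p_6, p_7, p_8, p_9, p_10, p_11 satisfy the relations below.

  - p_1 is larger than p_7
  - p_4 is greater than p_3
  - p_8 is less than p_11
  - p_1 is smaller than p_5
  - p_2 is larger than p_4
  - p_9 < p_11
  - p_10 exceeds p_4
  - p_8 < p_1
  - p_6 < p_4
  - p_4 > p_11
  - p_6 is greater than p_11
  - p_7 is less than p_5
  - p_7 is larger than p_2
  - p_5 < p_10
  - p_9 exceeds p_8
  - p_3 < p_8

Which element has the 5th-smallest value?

p_6

Chaining the given pairs: p_3 < p_8 < p_9 < p_11 < p_6 < p_4 < p_2 < p_7 < p_1 < p_5 < p_10.
The 5th smallest is p_6.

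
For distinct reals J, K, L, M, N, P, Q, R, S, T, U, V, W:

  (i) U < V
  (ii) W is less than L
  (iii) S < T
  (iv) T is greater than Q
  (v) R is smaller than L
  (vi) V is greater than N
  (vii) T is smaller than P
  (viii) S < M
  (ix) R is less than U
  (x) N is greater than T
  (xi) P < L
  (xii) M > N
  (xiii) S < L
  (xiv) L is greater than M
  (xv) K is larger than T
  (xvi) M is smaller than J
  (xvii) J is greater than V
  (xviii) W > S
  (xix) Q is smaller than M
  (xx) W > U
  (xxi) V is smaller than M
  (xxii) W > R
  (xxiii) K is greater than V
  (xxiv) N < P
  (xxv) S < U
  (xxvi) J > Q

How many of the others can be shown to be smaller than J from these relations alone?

8

Directly below J: Q, V, M.
One step further: S, N, U (6 so far).
One step further: R, T (8 so far).
Nothing else is reachable below J; 8 in all.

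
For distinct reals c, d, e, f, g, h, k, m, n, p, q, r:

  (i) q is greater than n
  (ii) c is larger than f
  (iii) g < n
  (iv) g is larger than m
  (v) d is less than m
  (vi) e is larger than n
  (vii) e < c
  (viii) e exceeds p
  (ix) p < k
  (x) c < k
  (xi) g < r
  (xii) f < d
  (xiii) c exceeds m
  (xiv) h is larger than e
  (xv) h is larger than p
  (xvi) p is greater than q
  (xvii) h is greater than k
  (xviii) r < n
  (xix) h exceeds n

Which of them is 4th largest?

Piecing the relations together gives one ordering: f < d < m < g < r < n < q < p < e < c < k < h.
Counting 4 from the largest end gives e.

e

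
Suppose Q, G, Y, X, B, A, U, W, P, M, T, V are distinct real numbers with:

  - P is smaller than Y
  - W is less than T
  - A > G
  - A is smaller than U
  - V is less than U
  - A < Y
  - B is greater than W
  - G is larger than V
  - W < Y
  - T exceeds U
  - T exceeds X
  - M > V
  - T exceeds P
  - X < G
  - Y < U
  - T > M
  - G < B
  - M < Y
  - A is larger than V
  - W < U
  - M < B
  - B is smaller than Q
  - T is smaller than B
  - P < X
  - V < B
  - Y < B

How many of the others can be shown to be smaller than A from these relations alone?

The elements the relations force below A are V, P, X, G — no chain reaches any other.
That is 4.

4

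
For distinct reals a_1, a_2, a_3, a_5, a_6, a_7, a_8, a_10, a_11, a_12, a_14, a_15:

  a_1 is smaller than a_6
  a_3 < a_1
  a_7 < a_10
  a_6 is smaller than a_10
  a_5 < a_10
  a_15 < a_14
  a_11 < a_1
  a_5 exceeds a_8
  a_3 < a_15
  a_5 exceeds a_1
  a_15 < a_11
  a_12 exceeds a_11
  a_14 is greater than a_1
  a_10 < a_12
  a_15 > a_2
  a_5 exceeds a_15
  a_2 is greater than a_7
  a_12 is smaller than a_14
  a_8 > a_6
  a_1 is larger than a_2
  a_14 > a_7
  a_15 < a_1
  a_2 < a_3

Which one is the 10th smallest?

Chaining the given pairs: a_7 < a_2 < a_3 < a_15 < a_11 < a_1 < a_6 < a_8 < a_5 < a_10 < a_12 < a_14.
The 10th smallest is a_10.

a_10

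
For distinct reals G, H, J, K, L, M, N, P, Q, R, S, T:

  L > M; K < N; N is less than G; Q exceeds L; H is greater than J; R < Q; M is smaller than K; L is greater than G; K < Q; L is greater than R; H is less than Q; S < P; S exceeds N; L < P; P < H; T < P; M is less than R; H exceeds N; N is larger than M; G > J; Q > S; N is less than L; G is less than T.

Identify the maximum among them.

M is not greatest since M < R; K is not greatest since K < N; R is not greatest since R < Q; N is not greatest since N < H; J is not greatest since J < G; S is not greatest since S < P; G is not greatest since G < L; T is not greatest since T < P; L is not greatest since L < P; P is not greatest since P < H; H is not greatest since H < Q.
Only Q has nothing above it, so Q is the maximum.

Q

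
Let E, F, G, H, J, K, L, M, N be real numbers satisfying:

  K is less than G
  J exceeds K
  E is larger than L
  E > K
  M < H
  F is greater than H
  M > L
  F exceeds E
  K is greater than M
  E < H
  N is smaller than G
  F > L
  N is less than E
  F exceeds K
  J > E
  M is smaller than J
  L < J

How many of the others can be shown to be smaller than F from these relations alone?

From F the given relations immediately reach L, K, E, H.
From those, N, M — 6 in total.
Nothing else is reachable below F; 6 in all.

6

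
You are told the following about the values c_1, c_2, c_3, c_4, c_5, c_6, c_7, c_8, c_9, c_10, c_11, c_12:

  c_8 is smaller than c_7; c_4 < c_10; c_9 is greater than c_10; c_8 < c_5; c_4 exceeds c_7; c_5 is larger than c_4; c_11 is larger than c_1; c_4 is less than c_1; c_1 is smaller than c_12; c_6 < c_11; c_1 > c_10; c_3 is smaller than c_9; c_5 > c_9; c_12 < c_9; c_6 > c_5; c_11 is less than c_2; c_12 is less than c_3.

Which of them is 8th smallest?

Piecing the relations together gives one ordering: c_8 < c_7 < c_4 < c_10 < c_1 < c_12 < c_3 < c_9 < c_5 < c_6 < c_11 < c_2.
The 8th smallest is c_9.

c_9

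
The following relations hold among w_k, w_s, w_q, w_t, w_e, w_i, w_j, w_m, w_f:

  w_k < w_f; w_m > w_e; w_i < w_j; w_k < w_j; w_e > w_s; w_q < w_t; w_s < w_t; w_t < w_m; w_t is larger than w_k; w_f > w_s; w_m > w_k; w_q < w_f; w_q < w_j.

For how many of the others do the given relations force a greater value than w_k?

Directly above w_k: w_f, w_t, w_m, w_j.
No other element is forced above w_k by the given relations, so the count is 4.

4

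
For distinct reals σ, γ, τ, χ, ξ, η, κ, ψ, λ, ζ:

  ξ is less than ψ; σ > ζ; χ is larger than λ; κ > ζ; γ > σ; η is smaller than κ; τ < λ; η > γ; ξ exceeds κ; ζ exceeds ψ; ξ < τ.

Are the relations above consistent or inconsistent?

inconsistent

We have ξ < ψ stated directly, yet also ψ < ζ < σ < γ < η < κ < ξ by chaining the others — so ψ < ξ. Contradiction.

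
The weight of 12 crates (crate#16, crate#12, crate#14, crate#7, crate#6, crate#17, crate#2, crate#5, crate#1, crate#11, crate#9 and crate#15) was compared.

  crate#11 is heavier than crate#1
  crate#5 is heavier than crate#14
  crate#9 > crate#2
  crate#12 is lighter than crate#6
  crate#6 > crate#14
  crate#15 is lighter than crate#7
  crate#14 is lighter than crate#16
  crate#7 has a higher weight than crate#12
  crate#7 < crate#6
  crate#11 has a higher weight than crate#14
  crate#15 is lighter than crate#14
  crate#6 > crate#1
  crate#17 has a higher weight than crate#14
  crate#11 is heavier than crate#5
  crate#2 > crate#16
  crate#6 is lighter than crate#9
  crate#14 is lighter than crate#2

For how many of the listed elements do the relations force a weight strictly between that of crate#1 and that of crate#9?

1

Chaining upward from crate#1 reaches: crate#6, crate#11.
Chaining downward from crate#9 reaches: crate#15, crate#14, crate#16, crate#12, crate#7, crate#6, crate#2.
Strictly between crate#1 and crate#9 are those in both lists: crate#6 — 1 element.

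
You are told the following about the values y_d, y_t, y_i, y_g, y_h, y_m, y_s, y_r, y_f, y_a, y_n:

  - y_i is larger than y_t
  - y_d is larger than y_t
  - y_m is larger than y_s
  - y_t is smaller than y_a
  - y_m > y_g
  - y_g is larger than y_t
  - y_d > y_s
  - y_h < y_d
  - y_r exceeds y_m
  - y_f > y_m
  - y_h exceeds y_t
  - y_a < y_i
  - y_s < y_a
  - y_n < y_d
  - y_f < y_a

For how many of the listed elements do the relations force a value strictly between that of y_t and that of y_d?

Chaining upward from y_t reaches: y_g, y_m, y_f, y_a, y_r, y_i, y_h.
Chaining downward from y_d reaches: y_s, y_h, y_n.
Strictly between y_t and y_d are those in both lists: y_h — 1 element.

1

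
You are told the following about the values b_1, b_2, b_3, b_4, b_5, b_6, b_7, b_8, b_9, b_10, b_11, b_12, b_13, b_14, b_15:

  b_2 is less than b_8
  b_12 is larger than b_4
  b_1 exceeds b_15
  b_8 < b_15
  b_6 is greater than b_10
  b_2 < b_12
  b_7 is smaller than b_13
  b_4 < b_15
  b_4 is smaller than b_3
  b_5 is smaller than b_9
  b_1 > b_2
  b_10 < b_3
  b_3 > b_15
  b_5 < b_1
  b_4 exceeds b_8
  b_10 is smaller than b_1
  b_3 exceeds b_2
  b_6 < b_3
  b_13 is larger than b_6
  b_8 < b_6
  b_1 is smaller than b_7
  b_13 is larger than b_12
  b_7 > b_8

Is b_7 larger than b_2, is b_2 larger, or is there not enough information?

Following the relations from b_2: b_2 < b_8 < b_15 < b_1 < b_7.
So b_7 is larger.

b_7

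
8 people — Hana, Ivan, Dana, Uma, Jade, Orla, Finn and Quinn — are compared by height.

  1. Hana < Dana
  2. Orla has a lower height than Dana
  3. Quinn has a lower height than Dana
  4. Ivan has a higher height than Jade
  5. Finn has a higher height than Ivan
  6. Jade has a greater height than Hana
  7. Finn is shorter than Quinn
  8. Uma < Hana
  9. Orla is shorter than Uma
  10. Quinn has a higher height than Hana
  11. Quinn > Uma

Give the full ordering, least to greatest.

Orla < Uma < Hana < Jade < Ivan < Finn < Quinn < Dana

Each adjacent pair is fixed by a given relation: Orla < Uma; Uma < Hana; Hana < Jade; Jade < Ivan; Ivan < Finn; Finn < Quinn; Quinn < Dana. Chaining them end to end gives the full order.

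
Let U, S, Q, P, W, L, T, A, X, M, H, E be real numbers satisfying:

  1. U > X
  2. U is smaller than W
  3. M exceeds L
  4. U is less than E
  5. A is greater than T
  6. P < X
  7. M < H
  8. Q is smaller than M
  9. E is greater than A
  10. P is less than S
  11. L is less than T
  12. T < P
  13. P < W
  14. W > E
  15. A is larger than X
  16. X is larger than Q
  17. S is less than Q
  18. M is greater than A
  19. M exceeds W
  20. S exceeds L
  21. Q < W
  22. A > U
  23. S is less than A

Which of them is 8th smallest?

Chaining the given pairs: L < T < P < S < Q < X < U < A < E < W < M < H.
Counting 8 from the smallest end gives A.

A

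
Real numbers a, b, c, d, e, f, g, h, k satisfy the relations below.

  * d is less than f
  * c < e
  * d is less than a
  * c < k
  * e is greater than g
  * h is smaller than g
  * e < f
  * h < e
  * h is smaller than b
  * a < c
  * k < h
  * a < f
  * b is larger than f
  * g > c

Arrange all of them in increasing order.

Each adjacent pair is fixed by a given relation: d < a; a < c; c < k; k < h; h < g; g < e; e < f; f < b. Chaining them end to end gives the full order.

d < a < c < k < h < g < e < f < b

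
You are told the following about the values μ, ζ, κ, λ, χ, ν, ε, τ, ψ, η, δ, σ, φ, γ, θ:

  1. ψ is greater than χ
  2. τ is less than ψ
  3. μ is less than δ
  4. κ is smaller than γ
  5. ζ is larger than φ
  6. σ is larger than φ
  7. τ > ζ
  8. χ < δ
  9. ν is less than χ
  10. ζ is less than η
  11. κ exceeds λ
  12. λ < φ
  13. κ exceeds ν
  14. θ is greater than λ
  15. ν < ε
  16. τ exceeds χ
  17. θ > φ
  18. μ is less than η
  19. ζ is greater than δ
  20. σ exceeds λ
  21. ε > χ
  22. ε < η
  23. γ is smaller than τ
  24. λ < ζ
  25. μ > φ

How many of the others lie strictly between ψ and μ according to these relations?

3

The relations place μ below ψ. An element lies strictly between them when it is forced above μ and also forced below ψ.
Above μ: {δ, ζ, τ, η}. Below ψ: {ν, λ, κ, φ, γ, χ, δ, ζ, τ}.
Intersection: {δ, ζ, τ} — 3.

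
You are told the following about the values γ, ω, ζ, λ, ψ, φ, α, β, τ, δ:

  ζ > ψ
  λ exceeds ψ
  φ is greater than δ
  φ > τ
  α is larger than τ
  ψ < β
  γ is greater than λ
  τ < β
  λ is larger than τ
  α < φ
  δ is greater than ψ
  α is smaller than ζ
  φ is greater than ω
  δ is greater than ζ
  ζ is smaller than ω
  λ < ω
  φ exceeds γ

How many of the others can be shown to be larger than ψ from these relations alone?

From ψ the given relations immediately reach β, ζ, λ, δ.
From those, ω, γ, φ — 7 in total.
No other element is forced above ψ by the given relations, so the count is 7.

7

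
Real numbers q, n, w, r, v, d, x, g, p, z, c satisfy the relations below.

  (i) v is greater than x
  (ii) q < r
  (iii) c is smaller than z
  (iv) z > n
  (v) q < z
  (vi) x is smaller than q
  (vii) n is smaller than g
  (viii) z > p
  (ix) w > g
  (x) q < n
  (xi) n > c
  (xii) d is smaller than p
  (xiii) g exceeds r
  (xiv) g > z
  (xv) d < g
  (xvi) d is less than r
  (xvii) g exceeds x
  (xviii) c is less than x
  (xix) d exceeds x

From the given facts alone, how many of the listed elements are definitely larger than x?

9

From x the given relations immediately reach v, d, q, g.
From those, p, r, n, z, w — 9 in total.
No other element is forced above x by the given relations, so the count is 9.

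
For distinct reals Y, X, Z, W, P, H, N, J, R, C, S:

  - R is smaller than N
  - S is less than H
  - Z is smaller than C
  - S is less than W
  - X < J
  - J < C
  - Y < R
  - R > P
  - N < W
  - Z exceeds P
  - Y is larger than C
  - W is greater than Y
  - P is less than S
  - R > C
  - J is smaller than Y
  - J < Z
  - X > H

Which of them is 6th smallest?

Z

Piecing the relations together gives one ordering: P < S < H < X < J < Z < C < Y < R < N < W.
The 6th smallest is Z.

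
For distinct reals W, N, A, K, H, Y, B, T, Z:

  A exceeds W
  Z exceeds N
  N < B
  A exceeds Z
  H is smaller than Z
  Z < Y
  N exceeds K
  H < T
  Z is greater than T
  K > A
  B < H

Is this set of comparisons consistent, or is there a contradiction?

inconsistent

We have Z < A stated directly, yet also A < K < N < B < H < T < Z by chaining the others — so A < Z. Contradiction.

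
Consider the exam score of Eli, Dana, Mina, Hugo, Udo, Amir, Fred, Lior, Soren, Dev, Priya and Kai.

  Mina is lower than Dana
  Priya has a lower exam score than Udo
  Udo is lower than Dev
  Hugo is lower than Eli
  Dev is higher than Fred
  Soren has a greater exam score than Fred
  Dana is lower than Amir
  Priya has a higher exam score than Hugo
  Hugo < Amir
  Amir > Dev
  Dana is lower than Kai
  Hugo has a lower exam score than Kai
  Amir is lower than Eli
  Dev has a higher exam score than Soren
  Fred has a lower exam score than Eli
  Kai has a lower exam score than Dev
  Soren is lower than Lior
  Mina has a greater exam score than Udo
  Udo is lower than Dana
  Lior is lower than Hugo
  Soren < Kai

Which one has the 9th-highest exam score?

Hugo

Chaining the given pairs: Fred < Soren < Lior < Hugo < Priya < Udo < Mina < Dana < Kai < Dev < Amir < Eli.
Counting 9 from the largest end gives Hugo.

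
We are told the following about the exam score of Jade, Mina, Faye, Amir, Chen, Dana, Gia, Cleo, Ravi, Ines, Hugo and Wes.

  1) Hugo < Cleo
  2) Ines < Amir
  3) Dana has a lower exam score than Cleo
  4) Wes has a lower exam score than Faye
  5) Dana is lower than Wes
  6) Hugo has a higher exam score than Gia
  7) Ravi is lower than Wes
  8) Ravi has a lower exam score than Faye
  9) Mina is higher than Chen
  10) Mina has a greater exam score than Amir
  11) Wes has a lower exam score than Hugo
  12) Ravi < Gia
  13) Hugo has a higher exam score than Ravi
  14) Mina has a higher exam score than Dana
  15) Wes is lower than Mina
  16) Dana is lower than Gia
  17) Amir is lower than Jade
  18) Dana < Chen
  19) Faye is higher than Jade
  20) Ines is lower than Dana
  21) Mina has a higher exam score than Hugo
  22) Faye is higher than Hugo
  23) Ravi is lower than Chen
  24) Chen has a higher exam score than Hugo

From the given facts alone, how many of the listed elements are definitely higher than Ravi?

7

Directly above Ravi: Gia, Wes, Hugo, Chen, Faye.
One step further: Cleo, Mina (7 so far).
Nothing else is reachable above Ravi; 7 in all.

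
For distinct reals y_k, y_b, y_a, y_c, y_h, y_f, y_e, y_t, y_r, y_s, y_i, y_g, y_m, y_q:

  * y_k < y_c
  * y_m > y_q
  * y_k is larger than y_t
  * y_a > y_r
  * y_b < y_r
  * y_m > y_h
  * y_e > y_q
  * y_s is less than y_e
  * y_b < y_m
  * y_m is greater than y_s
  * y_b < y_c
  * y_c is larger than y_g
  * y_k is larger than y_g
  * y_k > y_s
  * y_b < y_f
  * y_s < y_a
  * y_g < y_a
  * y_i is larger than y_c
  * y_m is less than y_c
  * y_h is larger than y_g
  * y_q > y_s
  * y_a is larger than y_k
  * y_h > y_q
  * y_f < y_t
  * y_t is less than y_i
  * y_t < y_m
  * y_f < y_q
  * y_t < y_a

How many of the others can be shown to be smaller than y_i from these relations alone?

Directly below y_i: y_t, y_c.
One step further: y_b, y_g, y_f, y_k, y_m (7 so far).
One step further: y_s, y_q, y_h (10 so far).
Nothing else is reachable below y_i; 10 in all.

10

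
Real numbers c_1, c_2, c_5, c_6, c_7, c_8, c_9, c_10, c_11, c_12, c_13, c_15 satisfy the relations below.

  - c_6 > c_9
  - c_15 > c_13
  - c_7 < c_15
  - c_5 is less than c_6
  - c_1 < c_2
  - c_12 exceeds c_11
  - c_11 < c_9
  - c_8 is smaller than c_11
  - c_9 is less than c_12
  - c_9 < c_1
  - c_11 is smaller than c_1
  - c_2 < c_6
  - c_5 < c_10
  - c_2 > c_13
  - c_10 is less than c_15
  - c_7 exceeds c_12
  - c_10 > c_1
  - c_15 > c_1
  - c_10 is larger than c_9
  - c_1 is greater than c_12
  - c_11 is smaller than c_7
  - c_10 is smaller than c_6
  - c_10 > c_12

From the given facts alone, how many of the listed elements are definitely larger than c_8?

9

The elements the relations force above c_8 are c_11, c_9, c_12, c_1, c_7, c_2, c_10, c_15, c_6 — no chain reaches any other.
That is 9.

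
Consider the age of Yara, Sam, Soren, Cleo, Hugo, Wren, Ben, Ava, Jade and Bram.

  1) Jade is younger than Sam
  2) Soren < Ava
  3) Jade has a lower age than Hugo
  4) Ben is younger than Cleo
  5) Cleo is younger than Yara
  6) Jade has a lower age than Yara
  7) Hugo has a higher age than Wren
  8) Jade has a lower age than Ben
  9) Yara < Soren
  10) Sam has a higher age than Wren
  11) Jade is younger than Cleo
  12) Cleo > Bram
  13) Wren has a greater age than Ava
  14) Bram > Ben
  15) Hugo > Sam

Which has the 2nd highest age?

Chaining the given pairs: Jade < Ben < Bram < Cleo < Yara < Soren < Ava < Wren < Sam < Hugo.
The 2nd largest is Sam.

Sam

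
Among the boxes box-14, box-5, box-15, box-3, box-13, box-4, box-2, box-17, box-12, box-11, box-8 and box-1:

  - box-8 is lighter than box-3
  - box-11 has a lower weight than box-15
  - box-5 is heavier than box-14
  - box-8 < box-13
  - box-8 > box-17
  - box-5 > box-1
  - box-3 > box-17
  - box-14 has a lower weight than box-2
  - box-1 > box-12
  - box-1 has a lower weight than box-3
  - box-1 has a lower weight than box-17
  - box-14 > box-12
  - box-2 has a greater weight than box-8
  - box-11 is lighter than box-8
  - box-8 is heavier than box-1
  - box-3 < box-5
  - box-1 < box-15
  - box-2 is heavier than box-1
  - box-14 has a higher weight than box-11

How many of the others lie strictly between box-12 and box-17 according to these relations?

1

The relations place box-12 below box-17. An element lies strictly between them when it is forced above box-12 and also forced below box-17.
Above box-12: {box-1, box-15, box-14, box-8, box-3, box-2, box-13, box-5}. Below box-17: {box-1}.
Intersection: {box-1} — 1.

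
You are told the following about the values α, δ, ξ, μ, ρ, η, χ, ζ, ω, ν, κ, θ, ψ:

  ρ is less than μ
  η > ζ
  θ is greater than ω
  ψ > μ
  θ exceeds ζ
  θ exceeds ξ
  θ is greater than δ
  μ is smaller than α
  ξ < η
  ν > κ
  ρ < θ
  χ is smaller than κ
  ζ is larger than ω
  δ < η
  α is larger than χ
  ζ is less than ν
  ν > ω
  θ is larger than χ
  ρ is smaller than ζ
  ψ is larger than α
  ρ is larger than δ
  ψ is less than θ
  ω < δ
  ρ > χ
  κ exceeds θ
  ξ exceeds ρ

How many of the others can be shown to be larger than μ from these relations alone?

From μ the given relations immediately reach α, ψ.
From those, θ — 3 in total.
From those, κ — 4 in total.
From those, ν — 5 in total.
No other element is forced above μ by the given relations, so the count is 5.

5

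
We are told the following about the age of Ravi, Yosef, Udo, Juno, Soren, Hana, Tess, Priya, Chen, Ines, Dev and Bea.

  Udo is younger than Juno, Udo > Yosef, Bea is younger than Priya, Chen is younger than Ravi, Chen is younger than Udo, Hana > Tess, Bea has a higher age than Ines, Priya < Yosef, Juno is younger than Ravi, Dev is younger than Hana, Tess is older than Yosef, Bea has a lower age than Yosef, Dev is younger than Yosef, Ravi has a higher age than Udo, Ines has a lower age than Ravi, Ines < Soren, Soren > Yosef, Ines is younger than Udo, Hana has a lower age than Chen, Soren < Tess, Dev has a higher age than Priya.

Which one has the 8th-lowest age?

Hana

Chaining the given pairs: Ines < Bea < Priya < Dev < Yosef < Soren < Tess < Hana < Chen < Udo < Juno < Ravi.
The 8th smallest is Hana.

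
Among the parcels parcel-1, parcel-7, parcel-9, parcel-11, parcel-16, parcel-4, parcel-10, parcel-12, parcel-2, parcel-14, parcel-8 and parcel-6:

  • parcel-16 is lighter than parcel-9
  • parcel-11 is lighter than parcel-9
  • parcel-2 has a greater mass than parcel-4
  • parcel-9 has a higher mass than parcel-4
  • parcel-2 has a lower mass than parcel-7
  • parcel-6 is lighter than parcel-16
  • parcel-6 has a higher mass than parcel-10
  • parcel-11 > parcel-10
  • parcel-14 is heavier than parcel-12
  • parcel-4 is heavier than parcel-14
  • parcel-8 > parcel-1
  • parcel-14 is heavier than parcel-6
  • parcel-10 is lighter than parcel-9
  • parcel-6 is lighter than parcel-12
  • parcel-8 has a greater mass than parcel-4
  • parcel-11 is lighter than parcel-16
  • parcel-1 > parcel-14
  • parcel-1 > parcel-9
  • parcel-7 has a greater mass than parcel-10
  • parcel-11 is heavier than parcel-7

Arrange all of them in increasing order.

parcel-10 < parcel-6 < parcel-12 < parcel-14 < parcel-4 < parcel-2 < parcel-7 < parcel-11 < parcel-16 < parcel-9 < parcel-1 < parcel-8

The consecutive links are each given: parcel-10 < parcel-6; parcel-6 < parcel-12; parcel-12 < parcel-14; parcel-14 < parcel-4; parcel-4 < parcel-2; parcel-2 < parcel-7; parcel-7 < parcel-11; parcel-11 < parcel-16; parcel-16 < parcel-9; parcel-9 < parcel-1; parcel-1 < parcel-8.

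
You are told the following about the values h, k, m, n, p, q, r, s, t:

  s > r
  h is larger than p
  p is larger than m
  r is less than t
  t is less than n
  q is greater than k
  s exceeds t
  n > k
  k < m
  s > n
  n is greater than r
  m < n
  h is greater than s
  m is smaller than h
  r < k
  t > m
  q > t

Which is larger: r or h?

h

Following the relations from r: r < k < m < t < n < s < h.
So r < h; h is the larger of the two.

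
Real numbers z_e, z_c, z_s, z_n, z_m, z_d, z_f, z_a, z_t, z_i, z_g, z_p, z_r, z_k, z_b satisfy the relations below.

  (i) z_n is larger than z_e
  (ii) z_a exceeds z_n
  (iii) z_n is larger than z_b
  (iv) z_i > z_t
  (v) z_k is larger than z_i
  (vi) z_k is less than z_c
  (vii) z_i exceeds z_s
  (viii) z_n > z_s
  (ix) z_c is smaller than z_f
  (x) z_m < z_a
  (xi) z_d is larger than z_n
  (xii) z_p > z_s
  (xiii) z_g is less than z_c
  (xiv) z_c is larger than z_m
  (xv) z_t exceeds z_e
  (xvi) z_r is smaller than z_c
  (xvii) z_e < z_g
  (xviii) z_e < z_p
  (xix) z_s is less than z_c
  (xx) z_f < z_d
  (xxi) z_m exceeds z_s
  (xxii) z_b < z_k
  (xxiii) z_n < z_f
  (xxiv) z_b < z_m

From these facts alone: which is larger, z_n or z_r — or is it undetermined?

undetermined

Following every chain through z_r: above z_r we get z_c, z_f, z_d.
z_n is not reached, and no chain runs the other way from z_n to z_r.
So the given relations leave the order of z_r and z_n undetermined.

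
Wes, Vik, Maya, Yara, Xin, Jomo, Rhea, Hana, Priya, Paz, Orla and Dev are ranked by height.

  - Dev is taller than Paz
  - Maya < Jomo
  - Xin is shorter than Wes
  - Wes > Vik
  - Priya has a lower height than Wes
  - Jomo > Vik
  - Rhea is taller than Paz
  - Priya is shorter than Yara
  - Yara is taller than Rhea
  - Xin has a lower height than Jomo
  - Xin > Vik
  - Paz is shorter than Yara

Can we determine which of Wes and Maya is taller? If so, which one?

Following every chain through Wes: below Wes we get Vik, Priya, Xin.
Maya is not reached, and no chain runs the other way from Maya to Wes.
So the given relations leave the order of Wes and Maya undetermined.

undetermined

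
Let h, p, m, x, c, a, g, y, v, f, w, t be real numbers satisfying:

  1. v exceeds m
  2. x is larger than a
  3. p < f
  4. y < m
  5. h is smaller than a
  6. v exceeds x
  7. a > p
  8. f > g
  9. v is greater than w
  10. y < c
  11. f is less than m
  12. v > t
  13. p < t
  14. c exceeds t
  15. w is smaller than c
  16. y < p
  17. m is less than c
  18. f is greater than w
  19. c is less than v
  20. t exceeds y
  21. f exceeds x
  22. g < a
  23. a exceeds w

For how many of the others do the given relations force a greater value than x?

Directly above x: f, v.
One step further: m (3 so far).
One step further: c (4 so far).
Nothing else is reachable above x; 4 in all.

4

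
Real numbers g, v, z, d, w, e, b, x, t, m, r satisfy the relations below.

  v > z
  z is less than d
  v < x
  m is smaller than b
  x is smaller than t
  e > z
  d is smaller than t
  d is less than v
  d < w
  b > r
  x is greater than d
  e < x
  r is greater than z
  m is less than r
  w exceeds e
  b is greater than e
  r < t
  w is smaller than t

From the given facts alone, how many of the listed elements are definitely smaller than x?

From x the given relations immediately reach d, e, v.
From those, z — 4 in total.
No other element is forced below x by the given relations, so the count is 4.

4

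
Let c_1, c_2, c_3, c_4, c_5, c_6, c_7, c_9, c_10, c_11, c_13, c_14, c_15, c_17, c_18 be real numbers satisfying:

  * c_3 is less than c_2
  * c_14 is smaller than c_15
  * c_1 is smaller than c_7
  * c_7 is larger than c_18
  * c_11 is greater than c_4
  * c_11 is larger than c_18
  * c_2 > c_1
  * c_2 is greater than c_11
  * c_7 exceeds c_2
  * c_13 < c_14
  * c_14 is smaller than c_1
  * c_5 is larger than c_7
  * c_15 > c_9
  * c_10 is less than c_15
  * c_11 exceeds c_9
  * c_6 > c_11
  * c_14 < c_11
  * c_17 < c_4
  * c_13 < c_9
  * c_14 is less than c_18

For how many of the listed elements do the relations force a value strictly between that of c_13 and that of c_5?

Chaining upward from c_13 reaches: c_14, c_18, c_9, c_1, c_15, c_11, c_2, c_7, c_6.
Chaining downward from c_5 reaches: c_14, c_18, c_9, c_1, c_17, c_4, c_11, c_3, c_2, c_7.
Strictly between c_13 and c_5 are those in both lists: c_14, c_18, c_9, c_1, c_11, c_2, c_7 — 7 elements.

7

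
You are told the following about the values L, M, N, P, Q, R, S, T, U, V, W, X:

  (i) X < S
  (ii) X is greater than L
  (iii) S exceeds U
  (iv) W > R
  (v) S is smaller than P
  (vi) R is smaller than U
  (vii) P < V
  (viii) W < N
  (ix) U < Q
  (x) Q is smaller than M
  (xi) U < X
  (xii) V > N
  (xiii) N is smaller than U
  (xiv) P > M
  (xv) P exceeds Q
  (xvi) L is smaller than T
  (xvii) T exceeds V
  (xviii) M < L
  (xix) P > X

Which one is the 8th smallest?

The consecutive relations fix a unique order: R < W < N < U < Q < M < L < X < S < P < V < T.
The 8th smallest is X.

X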